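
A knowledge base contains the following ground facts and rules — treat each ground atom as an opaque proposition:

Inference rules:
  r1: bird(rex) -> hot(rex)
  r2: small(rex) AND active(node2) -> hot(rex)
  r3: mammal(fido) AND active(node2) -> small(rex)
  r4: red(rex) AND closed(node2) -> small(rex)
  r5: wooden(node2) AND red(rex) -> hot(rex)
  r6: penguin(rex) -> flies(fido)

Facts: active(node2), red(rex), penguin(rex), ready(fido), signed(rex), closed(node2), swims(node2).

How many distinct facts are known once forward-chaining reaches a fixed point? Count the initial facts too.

Round 1 — r4, r6, derive small(rex), flies(fido).
Round 2 — r2, derive hot(rex).
Closure: {active(node2), closed(node2), flies(fido), hot(rex), penguin(rex), ready(fido), red(rex), signed(rex), small(rex), swims(node2)} — 10 facts.

10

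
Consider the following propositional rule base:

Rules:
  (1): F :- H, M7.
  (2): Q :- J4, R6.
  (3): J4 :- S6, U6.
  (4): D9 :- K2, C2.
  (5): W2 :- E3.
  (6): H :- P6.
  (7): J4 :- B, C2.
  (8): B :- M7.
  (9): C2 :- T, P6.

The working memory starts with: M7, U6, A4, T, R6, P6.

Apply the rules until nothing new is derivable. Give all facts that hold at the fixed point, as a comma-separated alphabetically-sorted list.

Round 1: (6) [H :- P6.]; (8) [B :- M7.]; (9) [C2 :- T, P6.]. New: H, B, C2.
Round 2: (1) [F :- H, M7.]; (7) [J4 :- B, C2.]. New: F, J4.
Round 3: (2) [Q :- J4, R6.]. New: Q.

A4, B, C2, F, H, J4, M7, P6, Q, R6, T, U6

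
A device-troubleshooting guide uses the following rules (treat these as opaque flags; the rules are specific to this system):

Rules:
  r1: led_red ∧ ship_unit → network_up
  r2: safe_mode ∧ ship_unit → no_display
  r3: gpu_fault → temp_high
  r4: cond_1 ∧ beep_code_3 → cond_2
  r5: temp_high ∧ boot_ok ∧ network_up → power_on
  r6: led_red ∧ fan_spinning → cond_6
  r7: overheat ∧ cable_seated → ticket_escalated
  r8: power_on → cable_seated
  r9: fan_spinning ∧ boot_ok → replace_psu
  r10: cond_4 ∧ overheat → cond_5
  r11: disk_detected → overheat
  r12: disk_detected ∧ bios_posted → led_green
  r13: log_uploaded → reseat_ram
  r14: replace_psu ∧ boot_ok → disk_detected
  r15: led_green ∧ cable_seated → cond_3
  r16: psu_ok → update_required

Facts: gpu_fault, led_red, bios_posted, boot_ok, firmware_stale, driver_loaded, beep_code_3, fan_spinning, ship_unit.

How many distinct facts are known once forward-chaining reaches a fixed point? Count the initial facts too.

[1] r1 [led_red ∧ ship_unit → network_up]; r3 [gpu_fault → temp_high]; r6 [led_red ∧ fan_spinning → cond_6]; r9 [fan_spinning ∧ boot_ok → replace_psu]. ⇒ new: network_up, temp_high, cond_6, replace_psu.
[2] r5 [temp_high ∧ boot_ok ∧ network_up → power_on]; r14 [replace_psu ∧ boot_ok → disk_detected]. ⇒ new: power_on, disk_detected.
[3] r8 [power_on → cable_seated]; r11 [disk_detected → overheat]; r12 [disk_detected ∧ bios_posted → led_green]. ⇒ new: cable_seated, overheat, led_green.
[4] r7 [overheat ∧ cable_seated → ticket_escalated]; r15 [led_green ∧ cable_seated → cond_3]. ⇒ new: ticket_escalated, cond_3.
Closure: {beep_code_3, bios_posted, boot_ok, cable_seated, cond_3, cond_6, disk_detected, driver_loaded, fan_spinning, firmware_stale, gpu_fault, led_green, led_red, network_up, overheat, power_on, replace_psu, ship_unit, temp_high, ticket_escalated} — 20 facts.

20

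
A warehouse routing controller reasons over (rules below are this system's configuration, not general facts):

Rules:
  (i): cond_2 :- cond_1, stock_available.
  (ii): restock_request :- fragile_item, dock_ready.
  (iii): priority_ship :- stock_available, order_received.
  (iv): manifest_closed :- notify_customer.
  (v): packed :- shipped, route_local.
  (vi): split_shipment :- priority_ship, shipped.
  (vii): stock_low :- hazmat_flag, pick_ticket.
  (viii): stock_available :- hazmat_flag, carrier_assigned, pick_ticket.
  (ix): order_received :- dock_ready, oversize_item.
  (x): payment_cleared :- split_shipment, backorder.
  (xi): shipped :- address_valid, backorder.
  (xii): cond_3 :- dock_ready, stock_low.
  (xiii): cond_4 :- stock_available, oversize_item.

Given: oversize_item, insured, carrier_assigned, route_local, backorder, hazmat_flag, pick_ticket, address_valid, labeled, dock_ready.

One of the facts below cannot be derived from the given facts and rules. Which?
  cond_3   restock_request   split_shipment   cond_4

restock_request

Round 1: (vii) [stock_low :- hazmat_flag, pick_ticket.]; (viii) [stock_available :- hazmat_flag, carrier_assigned, pick_ticket.]; (ix) [order_received :- dock_ready, oversize_item.]; (xi) [shipped :- address_valid, backorder.]. New: stock_low, stock_available, order_received, shipped.
Round 2: (iii) [priority_ship :- stock_available, order_received.]; (v) [packed :- shipped, route_local.]; (xii) [cond_3 :- dock_ready, stock_low.]; (xiii) [cond_4 :- stock_available, oversize_item.]. New: priority_ship, packed, cond_3, cond_4.
Round 3: (vi) [split_shipment :- priority_ship, shipped.]. New: split_shipment.
Round 4: (x) [payment_cleared :- split_shipment, backorder.]. New: payment_cleared.
Derived: cond_4 (round 2), split_shipment (round 3), cond_3 (round 2). restock_request never appears in any round.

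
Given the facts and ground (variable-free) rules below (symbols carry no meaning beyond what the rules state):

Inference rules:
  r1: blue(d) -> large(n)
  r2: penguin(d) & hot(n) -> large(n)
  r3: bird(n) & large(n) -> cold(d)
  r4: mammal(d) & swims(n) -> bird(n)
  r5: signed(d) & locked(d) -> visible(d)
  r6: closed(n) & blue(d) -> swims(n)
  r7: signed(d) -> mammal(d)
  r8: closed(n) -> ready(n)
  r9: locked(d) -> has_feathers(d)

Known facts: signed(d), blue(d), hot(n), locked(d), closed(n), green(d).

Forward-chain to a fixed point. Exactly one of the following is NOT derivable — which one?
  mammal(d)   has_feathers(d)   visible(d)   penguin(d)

penguin(d)

[1] r1 [blue(d) -> large(n)]; r5 [signed(d) & locked(d) -> visible(d)]; r6 [closed(n) & blue(d) -> swims(n)]; r7 [signed(d) -> mammal(d)]; r8 [closed(n) -> ready(n)]; r9 [locked(d) -> has_feathers(d)]. ⇒ new: large(n), visible(d), swims(n), mammal(d), ready(n), has_feathers(d).
[2] r4 [mammal(d) & swims(n) -> bird(n)]. ⇒ new: bird(n).
[3] r3 [bird(n) & large(n) -> cold(d)]. ⇒ new: cold(d).
Derived: has_feathers(d) (round 1), visible(d) (round 1), mammal(d) (round 1). penguin(d) never appears in any round.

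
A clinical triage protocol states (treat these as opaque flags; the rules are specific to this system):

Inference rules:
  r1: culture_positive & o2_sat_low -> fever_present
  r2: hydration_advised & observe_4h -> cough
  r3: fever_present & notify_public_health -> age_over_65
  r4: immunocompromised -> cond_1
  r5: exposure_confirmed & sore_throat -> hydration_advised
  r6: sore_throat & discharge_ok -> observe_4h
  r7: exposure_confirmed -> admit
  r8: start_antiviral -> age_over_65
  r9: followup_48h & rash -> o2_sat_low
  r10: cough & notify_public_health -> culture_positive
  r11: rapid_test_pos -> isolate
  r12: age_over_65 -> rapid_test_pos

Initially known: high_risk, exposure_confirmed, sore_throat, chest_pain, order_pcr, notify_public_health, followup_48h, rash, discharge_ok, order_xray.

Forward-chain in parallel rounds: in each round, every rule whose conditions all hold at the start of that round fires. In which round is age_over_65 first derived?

[1] r5 [exposure_confirmed & sore_throat -> hydration_advised]; r6 [sore_throat & discharge_ok -> observe_4h]; r7 [exposure_confirmed -> admit]; r9 [followup_48h & rash -> o2_sat_low]. ⇒ new: hydration_advised, observe_4h, admit, o2_sat_low.
[2] r2 [hydration_advised & observe_4h -> cough]. ⇒ new: cough.
[3] r10 [cough & notify_public_health -> culture_positive]. ⇒ new: culture_positive.
[4] r1 [culture_positive & o2_sat_low -> fever_present]. ⇒ new: fever_present.
[5] r3 [fever_present & notify_public_health -> age_over_65]. ⇒ new: age_over_65.
age_over_65 first appears in round 5.

5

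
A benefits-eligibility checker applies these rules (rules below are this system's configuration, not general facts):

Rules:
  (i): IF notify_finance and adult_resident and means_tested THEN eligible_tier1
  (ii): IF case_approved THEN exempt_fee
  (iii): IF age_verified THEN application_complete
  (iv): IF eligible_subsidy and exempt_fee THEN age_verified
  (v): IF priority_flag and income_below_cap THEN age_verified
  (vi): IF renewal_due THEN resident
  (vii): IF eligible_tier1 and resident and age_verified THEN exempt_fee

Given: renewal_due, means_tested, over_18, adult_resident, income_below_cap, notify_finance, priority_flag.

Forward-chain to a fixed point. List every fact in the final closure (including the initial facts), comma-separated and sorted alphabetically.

Round 1 — (i), (v), (vi), derive eligible_tier1, age_verified, resident.
Round 2 — (iii), (vii), derive application_complete, exempt_fee.

adult_resident, age_verified, application_complete, eligible_tier1, exempt_fee, income_below_cap, means_tested, notify_finance, over_18, priority_flag, renewal_due, resident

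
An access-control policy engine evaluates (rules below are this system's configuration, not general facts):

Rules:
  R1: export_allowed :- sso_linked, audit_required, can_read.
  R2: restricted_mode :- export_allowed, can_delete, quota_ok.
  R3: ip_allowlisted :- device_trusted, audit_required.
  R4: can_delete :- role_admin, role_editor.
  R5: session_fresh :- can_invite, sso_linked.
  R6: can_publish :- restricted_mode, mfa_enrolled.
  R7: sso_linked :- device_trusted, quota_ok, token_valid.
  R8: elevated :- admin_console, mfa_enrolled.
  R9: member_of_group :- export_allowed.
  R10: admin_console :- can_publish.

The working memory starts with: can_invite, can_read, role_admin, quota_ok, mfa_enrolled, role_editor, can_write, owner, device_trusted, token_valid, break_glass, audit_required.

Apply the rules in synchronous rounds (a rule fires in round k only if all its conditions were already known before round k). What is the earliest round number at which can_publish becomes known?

4

Round 1 fires R3, R4, R7, giving ip_allowlisted, can_delete, sso_linked.
Round 2 fires R1, R5, giving export_allowed, session_fresh.
Round 3 fires R2, R9, giving restricted_mode, member_of_group.
Round 4 fires R6, giving can_publish.
can_publish first appears in round 4.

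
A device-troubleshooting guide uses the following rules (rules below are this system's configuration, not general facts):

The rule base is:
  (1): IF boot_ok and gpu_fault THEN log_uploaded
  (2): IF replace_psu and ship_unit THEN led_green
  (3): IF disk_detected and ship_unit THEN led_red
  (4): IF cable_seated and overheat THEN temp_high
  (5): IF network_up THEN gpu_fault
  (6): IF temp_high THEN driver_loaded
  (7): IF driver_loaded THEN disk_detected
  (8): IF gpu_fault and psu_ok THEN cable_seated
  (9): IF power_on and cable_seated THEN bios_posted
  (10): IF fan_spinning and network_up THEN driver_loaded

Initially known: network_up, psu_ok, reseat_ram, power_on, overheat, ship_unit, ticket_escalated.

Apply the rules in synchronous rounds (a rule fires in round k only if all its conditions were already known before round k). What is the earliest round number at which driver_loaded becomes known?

Round 1 — (5), derive gpu_fault.
Round 2 — (8), derive cable_seated.
Round 3 — (4), (9), derive temp_high, bios_posted.
Round 4 — (6), derive driver_loaded.
driver_loaded first appears in round 4.

4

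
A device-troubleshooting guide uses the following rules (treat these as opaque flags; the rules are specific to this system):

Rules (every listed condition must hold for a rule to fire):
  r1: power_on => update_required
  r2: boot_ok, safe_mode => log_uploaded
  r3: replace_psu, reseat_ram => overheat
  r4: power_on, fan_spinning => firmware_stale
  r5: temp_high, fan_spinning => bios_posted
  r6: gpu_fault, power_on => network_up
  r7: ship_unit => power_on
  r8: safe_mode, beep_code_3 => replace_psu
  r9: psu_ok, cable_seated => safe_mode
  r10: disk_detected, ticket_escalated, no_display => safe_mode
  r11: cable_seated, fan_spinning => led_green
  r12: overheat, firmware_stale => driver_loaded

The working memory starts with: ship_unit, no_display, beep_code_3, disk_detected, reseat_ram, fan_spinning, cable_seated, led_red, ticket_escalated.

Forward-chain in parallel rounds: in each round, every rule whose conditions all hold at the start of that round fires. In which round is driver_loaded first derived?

4

Round 1: r7 [ship_unit => power_on]; r10 [disk_detected, ticket_escalated, no_display => safe_mode]; r11 [cable_seated, fan_spinning => led_green]. Adds power_on, safe_mode, led_green.
Round 2: r1 [power_on => update_required]; r4 [power_on, fan_spinning => firmware_stale]; r8 [safe_mode, beep_code_3 => replace_psu]. Adds update_required, firmware_stale, replace_psu.
Round 3: r3 [replace_psu, reseat_ram => overheat]. Adds overheat.
Round 4: r12 [overheat, firmware_stale => driver_loaded]. Adds driver_loaded.
driver_loaded first appears in round 4.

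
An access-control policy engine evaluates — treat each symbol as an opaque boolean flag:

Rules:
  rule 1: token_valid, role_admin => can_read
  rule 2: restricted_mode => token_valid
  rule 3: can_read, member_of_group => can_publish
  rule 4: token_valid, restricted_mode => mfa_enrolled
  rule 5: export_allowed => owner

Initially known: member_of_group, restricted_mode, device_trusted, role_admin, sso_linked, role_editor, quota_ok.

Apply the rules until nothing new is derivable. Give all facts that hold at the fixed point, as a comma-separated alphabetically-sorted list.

Round 1: rule 2 [restricted_mode => token_valid]. New: token_valid.
Round 2: rule 1 [token_valid, role_admin => can_read]; rule 4 [token_valid, restricted_mode => mfa_enrolled]. New: can_read, mfa_enrolled.
Round 3: rule 3 [can_read, member_of_group => can_publish]. New: can_publish.

can_publish, can_read, device_trusted, member_of_group, mfa_enrolled, quota_ok, restricted_mode, role_admin, role_editor, sso_linked, token_valid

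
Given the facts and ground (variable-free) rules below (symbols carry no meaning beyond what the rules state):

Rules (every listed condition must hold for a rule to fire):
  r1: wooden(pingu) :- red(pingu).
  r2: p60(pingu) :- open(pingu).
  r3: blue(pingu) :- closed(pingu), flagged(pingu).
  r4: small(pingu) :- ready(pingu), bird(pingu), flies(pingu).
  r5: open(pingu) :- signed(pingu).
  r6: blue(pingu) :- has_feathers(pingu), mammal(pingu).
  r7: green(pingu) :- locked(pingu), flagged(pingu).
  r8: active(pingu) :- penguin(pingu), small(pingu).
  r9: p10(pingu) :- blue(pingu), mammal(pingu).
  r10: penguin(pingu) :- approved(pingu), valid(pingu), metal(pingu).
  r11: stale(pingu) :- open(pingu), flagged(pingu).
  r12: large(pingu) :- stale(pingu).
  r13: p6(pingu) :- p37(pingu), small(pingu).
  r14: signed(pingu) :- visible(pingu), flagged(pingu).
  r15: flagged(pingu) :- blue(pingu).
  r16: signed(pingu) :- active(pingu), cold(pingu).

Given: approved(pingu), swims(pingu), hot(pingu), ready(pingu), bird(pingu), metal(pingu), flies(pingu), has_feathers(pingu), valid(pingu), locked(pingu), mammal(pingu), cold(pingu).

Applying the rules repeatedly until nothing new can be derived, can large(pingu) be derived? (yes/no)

Round 1: r4 [small(pingu) :- ready(pingu), bird(pingu), flies(pingu).]; r6 [blue(pingu) :- has_feathers(pingu), mammal(pingu).]; r10 [penguin(pingu) :- approved(pingu), valid(pingu), metal(pingu).]. Adds small(pingu), blue(pingu), penguin(pingu).
Round 2: r8 [active(pingu) :- penguin(pingu), small(pingu).]; r9 [p10(pingu) :- blue(pingu), mammal(pingu).]; r15 [flagged(pingu) :- blue(pingu).]. Adds active(pingu), p10(pingu), flagged(pingu).
Round 3: r7 [green(pingu) :- locked(pingu), flagged(pingu).]; r16 [signed(pingu) :- active(pingu), cold(pingu).]. Adds green(pingu), signed(pingu).
Round 4: r5 [open(pingu) :- signed(pingu).]. Adds open(pingu).
Round 5: r2 [p60(pingu) :- open(pingu).]; r11 [stale(pingu) :- open(pingu), flagged(pingu).]. Adds p60(pingu), stale(pingu).
Round 6: r12 [large(pingu) :- stale(pingu).]. Adds large(pingu).
large(pingu) appears in round 6, so it is derivable.

yes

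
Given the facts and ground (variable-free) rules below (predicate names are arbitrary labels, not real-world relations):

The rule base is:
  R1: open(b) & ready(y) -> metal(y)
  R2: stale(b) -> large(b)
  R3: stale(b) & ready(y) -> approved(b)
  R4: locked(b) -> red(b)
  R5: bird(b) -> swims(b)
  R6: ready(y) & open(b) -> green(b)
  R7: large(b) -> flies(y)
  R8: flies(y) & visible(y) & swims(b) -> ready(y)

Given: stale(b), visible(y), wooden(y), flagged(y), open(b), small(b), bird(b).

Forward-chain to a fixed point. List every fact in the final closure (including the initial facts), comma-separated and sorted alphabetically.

approved(b), bird(b), flagged(y), flies(y), green(b), large(b), metal(y), open(b), ready(y), small(b), stale(b), swims(b), visible(y), wooden(y)

Round 1 — R2, R5, derive large(b), swims(b).
Round 2 — R7, derive flies(y).
Round 3 — R8, derive ready(y).
Round 4 — R1, R3, R6, derive metal(y), approved(b), green(b).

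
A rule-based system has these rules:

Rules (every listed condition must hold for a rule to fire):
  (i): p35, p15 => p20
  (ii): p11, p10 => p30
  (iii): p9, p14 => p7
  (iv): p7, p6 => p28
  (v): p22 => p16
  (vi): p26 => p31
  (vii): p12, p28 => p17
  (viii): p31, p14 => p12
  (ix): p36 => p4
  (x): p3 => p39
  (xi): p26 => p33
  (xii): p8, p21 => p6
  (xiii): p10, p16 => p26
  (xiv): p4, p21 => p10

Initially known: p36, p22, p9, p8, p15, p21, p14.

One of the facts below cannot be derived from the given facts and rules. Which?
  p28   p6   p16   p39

Round 1: (iii) [p9, p14 => p7]; (v) [p22 => p16]; (ix) [p36 => p4]; (xii) [p8, p21 => p6]. Adds p7, p16, p4, p6.
Round 2: (iv) [p7, p6 => p28]; (xiv) [p4, p21 => p10]. Adds p28, p10.
Round 3: (xiii) [p10, p16 => p26]. Adds p26.
Round 4: (vi) [p26 => p31]; (xi) [p26 => p33]. Adds p31, p33.
Round 5: (viii) [p31, p14 => p12]. Adds p12.
Round 6: (vii) [p12, p28 => p17]. Adds p17.
Derived: p16 (round 1), p6 (round 1), p28 (round 2). p39 never appears in any round.

p39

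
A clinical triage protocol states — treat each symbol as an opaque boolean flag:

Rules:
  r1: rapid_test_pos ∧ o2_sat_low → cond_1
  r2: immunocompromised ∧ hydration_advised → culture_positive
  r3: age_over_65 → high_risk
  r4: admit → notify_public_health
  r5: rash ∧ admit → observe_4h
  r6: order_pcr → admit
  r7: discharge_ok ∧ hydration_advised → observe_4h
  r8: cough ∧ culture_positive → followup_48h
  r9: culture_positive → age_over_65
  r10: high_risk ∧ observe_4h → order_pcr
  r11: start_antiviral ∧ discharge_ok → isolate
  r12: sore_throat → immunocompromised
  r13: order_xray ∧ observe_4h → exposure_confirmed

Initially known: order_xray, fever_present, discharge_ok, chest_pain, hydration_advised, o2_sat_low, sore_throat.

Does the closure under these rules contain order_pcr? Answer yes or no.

yes

Round 1: r7 [discharge_ok ∧ hydration_advised → observe_4h]; r12 [sore_throat → immunocompromised]. New: observe_4h, immunocompromised.
Round 2: r2 [immunocompromised ∧ hydration_advised → culture_positive]; r13 [order_xray ∧ observe_4h → exposure_confirmed]. New: culture_positive, exposure_confirmed.
Round 3: r9 [culture_positive → age_over_65]. New: age_over_65.
Round 4: r3 [age_over_65 → high_risk]. New: high_risk.
Round 5: r10 [high_risk ∧ observe_4h → order_pcr]. New: order_pcr.
Round 6: r6 [order_pcr → admit]. New: admit.
Round 7: r4 [admit → notify_public_health]. New: notify_public_health.
order_pcr appears in round 5, so it is derivable.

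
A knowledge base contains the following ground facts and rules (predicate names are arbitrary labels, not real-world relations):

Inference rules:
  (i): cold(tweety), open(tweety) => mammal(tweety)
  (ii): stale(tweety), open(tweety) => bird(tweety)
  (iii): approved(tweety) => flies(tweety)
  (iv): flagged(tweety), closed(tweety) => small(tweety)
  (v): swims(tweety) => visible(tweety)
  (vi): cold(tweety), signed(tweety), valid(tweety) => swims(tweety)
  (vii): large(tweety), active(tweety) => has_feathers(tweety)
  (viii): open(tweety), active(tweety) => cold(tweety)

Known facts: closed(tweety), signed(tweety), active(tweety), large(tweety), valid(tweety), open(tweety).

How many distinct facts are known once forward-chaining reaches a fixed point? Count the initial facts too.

11

Round 1 fires (vii), (viii), giving has_feathers(tweety), cold(tweety).
Round 2 fires (i), (vi), giving mammal(tweety), swims(tweety).
Round 3 fires (v), giving visible(tweety).
Closure: {active(tweety), closed(tweety), cold(tweety), has_feathers(tweety), large(tweety), mammal(tweety), open(tweety), signed(tweety), swims(tweety), valid(tweety), visible(tweety)} — 11 facts.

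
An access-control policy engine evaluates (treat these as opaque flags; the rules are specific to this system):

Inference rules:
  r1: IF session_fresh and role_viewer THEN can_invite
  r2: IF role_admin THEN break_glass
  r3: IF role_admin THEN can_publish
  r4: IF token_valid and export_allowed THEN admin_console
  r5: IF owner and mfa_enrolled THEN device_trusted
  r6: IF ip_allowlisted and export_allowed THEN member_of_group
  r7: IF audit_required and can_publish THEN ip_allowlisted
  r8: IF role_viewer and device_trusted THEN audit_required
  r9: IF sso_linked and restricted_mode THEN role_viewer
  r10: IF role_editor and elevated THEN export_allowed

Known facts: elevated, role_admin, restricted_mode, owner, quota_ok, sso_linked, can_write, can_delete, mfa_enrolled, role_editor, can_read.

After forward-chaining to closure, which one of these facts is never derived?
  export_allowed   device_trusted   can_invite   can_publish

[1] r2 [IF role_admin THEN break_glass]; r3 [IF role_admin THEN can_publish]; r5 [IF owner and mfa_enrolled THEN device_trusted]; r9 [IF sso_linked and restricted_mode THEN role_viewer]; r10 [IF role_editor and elevated THEN export_allowed]. ⇒ new: break_glass, can_publish, device_trusted, role_viewer, export_allowed.
[2] r8 [IF role_viewer and device_trusted THEN audit_required]. ⇒ new: audit_required.
[3] r7 [IF audit_required and can_publish THEN ip_allowlisted]. ⇒ new: ip_allowlisted.
[4] r6 [IF ip_allowlisted and export_allowed THEN member_of_group]. ⇒ new: member_of_group.
Derived: export_allowed (round 1), can_publish (round 1), device_trusted (round 1). can_invite never appears in any round.

can_invite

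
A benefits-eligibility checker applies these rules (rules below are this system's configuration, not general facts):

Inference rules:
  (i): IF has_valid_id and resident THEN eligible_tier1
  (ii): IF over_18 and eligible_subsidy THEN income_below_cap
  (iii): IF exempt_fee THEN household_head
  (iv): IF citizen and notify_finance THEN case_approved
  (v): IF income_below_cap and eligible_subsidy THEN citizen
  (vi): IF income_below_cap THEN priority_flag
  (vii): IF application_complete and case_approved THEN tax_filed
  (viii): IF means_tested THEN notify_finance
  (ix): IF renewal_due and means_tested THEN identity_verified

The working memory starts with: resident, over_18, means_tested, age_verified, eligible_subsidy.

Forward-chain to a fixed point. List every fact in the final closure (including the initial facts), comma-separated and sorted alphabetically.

Round 1 fires (ii), (viii), giving income_below_cap, notify_finance.
Round 2 fires (v), (vi), giving citizen, priority_flag.
Round 3 fires (iv), giving case_approved.

age_verified, case_approved, citizen, eligible_subsidy, income_below_cap, means_tested, notify_finance, over_18, priority_flag, resident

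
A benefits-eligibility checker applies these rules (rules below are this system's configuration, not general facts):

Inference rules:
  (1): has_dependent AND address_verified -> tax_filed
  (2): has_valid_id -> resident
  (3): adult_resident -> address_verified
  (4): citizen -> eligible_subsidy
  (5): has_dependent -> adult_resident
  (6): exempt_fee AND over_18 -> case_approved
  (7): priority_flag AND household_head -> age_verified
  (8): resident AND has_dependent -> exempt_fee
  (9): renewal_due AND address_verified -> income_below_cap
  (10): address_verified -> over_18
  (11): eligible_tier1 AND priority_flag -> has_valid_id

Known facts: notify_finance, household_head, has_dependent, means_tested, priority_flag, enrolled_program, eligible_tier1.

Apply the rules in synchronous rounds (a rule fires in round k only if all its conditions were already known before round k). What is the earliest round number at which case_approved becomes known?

4

[1] (5) [has_dependent -> adult_resident]; (7) [priority_flag AND household_head -> age_verified]; (11) [eligible_tier1 AND priority_flag -> has_valid_id]. ⇒ new: adult_resident, age_verified, has_valid_id.
[2] (2) [has_valid_id -> resident]; (3) [adult_resident -> address_verified]. ⇒ new: resident, address_verified.
[3] (1) [has_dependent AND address_verified -> tax_filed]; (8) [resident AND has_dependent -> exempt_fee]; (10) [address_verified -> over_18]. ⇒ new: tax_filed, exempt_fee, over_18.
[4] (6) [exempt_fee AND over_18 -> case_approved]. ⇒ new: case_approved.
case_approved first appears in round 4.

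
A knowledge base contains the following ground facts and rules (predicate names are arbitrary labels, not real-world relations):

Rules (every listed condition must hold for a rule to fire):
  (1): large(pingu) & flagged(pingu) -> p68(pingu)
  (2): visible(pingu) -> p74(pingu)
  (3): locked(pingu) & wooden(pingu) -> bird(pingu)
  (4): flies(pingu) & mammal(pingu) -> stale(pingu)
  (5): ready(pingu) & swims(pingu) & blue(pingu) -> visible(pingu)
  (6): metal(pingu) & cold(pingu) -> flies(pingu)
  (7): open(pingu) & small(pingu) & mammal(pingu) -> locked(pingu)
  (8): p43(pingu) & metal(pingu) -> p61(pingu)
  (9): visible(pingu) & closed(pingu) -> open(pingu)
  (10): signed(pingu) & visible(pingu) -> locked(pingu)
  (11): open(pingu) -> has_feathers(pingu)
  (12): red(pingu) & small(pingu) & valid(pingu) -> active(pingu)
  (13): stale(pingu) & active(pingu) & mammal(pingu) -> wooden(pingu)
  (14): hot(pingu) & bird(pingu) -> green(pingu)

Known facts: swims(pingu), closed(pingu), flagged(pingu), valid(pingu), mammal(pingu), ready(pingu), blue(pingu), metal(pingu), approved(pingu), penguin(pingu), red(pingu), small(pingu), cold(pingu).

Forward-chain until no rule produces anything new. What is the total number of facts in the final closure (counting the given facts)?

Round 1 fires (5), (6), (12), giving visible(pingu), flies(pingu), active(pingu).
Round 2 fires (2), (4), (9), giving p74(pingu), stale(pingu), open(pingu).
Round 3 fires (7), (11), (13), giving locked(pingu), has_feathers(pingu), wooden(pingu).
Round 4 fires (3), giving bird(pingu).
Closure: {active(pingu), approved(pingu), bird(pingu), blue(pingu), closed(pingu), cold(pingu), flagged(pingu), flies(pingu), has_feathers(pingu), locked(pingu), mammal(pingu), metal(pingu), open(pingu), p74(pingu), penguin(pingu), ready(pingu), red(pingu), small(pingu), stale(pingu), swims(pingu), valid(pingu), visible(pingu), wooden(pingu)} — 23 facts.

23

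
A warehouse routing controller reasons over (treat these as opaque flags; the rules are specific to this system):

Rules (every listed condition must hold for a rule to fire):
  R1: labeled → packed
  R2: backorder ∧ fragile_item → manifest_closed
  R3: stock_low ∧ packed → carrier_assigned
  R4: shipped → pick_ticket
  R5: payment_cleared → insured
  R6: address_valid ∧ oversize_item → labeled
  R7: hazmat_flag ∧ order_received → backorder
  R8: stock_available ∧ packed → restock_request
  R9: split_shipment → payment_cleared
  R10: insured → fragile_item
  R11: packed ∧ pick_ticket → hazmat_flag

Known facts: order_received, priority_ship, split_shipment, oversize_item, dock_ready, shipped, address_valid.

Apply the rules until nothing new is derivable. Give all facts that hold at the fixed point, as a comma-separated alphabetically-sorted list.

[1] R4 [shipped → pick_ticket]; R6 [address_valid ∧ oversize_item → labeled]; R9 [split_shipment → payment_cleared]. ⇒ new: pick_ticket, labeled, payment_cleared.
[2] R1 [labeled → packed]; R5 [payment_cleared → insured]. ⇒ new: packed, insured.
[3] R10 [insured → fragile_item]; R11 [packed ∧ pick_ticket → hazmat_flag]. ⇒ new: fragile_item, hazmat_flag.
[4] R7 [hazmat_flag ∧ order_received → backorder]. ⇒ new: backorder.
[5] R2 [backorder ∧ fragile_item → manifest_closed]. ⇒ new: manifest_closed.

address_valid, backorder, dock_ready, fragile_item, hazmat_flag, insured, labeled, manifest_closed, order_received, oversize_item, packed, payment_cleared, pick_ticket, priority_ship, shipped, split_shipment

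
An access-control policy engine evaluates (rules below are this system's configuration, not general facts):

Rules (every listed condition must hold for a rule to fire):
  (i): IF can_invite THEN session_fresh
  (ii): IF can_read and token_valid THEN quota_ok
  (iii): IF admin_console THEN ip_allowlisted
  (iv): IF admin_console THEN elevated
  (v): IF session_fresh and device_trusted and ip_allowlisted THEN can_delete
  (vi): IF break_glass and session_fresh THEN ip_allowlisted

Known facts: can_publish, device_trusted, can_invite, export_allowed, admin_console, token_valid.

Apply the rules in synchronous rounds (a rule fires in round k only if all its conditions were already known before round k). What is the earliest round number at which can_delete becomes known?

Round 1: (i) [IF can_invite THEN session_fresh]; (iii) [IF admin_console THEN ip_allowlisted]; (iv) [IF admin_console THEN elevated]. New: session_fresh, ip_allowlisted, elevated.
Round 2: (v) [IF session_fresh and device_trusted and ip_allowlisted THEN can_delete]. New: can_delete.
can_delete first appears in round 2.

2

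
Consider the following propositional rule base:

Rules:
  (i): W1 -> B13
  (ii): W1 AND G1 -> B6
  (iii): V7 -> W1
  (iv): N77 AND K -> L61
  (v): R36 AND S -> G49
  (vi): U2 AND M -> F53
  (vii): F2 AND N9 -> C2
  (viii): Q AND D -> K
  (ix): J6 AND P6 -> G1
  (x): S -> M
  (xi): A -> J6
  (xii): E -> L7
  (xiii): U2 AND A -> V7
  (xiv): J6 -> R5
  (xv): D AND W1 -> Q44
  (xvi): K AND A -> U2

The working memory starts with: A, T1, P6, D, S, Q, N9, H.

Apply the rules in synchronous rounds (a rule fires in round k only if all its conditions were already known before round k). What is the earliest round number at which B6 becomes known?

5

[1] (viii) [Q AND D -> K]; (x) [S -> M]; (xi) [A -> J6]. ⇒ new: K, M, J6.
[2] (ix) [J6 AND P6 -> G1]; (xiv) [J6 -> R5]; (xvi) [K AND A -> U2]. ⇒ new: G1, R5, U2.
[3] (vi) [U2 AND M -> F53]; (xiii) [U2 AND A -> V7]. ⇒ new: F53, V7.
[4] (iii) [V7 -> W1]. ⇒ new: W1.
[5] (i) [W1 -> B13]; (ii) [W1 AND G1 -> B6]; (xv) [D AND W1 -> Q44]. ⇒ new: B13, B6, Q44.
B6 first appears in round 5.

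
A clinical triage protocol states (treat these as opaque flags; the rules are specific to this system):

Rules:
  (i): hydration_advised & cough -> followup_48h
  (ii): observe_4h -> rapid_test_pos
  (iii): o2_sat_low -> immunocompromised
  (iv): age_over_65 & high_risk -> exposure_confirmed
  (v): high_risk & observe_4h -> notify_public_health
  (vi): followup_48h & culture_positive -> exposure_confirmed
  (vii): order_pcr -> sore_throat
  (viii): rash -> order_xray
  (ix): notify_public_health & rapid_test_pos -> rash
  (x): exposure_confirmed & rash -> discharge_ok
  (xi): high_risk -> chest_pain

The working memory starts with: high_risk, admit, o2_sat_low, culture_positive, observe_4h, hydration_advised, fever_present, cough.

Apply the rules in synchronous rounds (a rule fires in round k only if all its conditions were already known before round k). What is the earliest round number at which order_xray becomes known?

3

Round 1 fires (i), (ii), (iii), (v), (xi), giving followup_48h, rapid_test_pos, immunocompromised, notify_public_health, chest_pain.
Round 2 fires (vi), (ix), giving exposure_confirmed, rash.
Round 3 fires (viii), (x), giving order_xray, discharge_ok.
order_xray first appears in round 3.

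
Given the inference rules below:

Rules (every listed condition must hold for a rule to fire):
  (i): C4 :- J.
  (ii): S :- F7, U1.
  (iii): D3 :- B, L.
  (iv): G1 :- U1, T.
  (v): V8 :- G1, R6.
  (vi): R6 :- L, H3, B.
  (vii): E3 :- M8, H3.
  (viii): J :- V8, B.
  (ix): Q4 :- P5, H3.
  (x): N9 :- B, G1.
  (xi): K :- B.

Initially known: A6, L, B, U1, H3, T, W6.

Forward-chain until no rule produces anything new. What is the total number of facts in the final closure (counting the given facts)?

15

[1] (iii) [D3 :- B, L.]; (iv) [G1 :- U1, T.]; (vi) [R6 :- L, H3, B.]; (xi) [K :- B.]. ⇒ new: D3, G1, R6, K.
[2] (v) [V8 :- G1, R6.]; (x) [N9 :- B, G1.]. ⇒ new: V8, N9.
[3] (viii) [J :- V8, B.]. ⇒ new: J.
[4] (i) [C4 :- J.]. ⇒ new: C4.
Closure: {A6, B, C4, D3, G1, H3, J, K, L, N9, R6, T, U1, V8, W6} — 15 facts.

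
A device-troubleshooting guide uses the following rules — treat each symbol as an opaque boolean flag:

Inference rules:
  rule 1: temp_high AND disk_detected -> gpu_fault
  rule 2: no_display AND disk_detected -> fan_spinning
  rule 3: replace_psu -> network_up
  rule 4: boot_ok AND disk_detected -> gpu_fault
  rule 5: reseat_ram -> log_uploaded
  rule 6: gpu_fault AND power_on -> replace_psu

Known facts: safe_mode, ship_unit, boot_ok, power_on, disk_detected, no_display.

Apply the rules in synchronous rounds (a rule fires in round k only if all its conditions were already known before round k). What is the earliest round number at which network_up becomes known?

Round 1 fires rule 2, rule 4, giving fan_spinning, gpu_fault.
Round 2 fires rule 6, giving replace_psu.
Round 3 fires rule 3, giving network_up.
network_up first appears in round 3.

3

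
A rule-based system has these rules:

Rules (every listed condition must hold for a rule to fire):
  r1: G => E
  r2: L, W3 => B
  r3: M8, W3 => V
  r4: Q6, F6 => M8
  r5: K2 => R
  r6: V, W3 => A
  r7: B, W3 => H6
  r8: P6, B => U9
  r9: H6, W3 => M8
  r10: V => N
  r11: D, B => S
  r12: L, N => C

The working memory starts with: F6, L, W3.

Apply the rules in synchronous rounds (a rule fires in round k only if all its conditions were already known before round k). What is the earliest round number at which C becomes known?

Round 1 fires r2, giving B.
Round 2 fires r7, giving H6.
Round 3 fires r9, giving M8.
Round 4 fires r3, giving V.
Round 5 fires r6, r10, giving A, N.
Round 6 fires r12, giving C.
C first appears in round 6.

6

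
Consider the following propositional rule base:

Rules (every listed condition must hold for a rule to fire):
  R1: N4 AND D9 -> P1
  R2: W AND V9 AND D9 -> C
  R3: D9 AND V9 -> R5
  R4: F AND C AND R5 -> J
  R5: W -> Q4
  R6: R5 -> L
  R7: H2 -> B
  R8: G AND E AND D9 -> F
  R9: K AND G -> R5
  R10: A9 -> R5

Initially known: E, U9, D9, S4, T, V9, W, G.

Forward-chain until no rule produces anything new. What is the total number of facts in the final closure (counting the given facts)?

Round 1 — R2, R3, R5, R8, derive C, R5, Q4, F.
Round 2 — R4, R6, derive J, L.
Closure: {C, D9, E, F, G, J, L, Q4, R5, S4, T, U9, V9, W} — 14 facts.

14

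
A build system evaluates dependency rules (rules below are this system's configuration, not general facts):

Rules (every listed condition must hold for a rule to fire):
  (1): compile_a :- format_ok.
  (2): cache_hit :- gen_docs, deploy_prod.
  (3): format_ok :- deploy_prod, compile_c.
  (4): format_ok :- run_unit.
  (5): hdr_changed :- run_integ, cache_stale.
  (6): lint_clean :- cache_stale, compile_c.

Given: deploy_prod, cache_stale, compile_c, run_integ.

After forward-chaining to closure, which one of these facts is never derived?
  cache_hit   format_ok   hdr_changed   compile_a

[1] (3) [format_ok :- deploy_prod, compile_c.]; (5) [hdr_changed :- run_integ, cache_stale.]; (6) [lint_clean :- cache_stale, compile_c.]. ⇒ new: format_ok, hdr_changed, lint_clean.
[2] (1) [compile_a :- format_ok.]. ⇒ new: compile_a.
Derived: format_ok (round 1), hdr_changed (round 1), compile_a (round 2). cache_hit never appears in any round.

cache_hit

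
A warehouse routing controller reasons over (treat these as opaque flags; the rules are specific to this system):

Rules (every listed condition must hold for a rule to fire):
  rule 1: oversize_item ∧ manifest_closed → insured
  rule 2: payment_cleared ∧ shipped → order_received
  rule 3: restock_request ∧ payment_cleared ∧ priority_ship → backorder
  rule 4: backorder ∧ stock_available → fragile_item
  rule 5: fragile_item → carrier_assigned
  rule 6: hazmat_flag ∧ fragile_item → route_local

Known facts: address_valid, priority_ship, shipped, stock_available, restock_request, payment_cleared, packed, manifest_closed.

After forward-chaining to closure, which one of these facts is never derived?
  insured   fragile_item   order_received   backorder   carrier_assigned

insured

Round 1 fires rule 2, rule 3, giving order_received, backorder.
Round 2 fires rule 4, giving fragile_item.
Round 3 fires rule 5, giving carrier_assigned.
Derived: order_received (round 1), backorder (round 1), fragile_item (round 2), carrier_assigned (round 3). insured never appears in any round.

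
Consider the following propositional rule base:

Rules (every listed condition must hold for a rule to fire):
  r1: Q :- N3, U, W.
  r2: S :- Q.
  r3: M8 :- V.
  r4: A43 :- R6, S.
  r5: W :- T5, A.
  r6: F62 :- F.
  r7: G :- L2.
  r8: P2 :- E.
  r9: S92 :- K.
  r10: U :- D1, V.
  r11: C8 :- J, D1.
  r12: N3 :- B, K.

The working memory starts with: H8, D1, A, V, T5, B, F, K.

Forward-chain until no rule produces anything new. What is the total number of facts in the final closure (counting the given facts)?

Round 1 — r3, r5, r6, r9, r10, r12, derive M8, W, F62, S92, U, N3.
Round 2 — r1, derive Q.
Round 3 — r2, derive S.
Closure: {A, B, D1, F, F62, H8, K, M8, N3, Q, S, S92, T5, U, V, W} — 16 facts.

16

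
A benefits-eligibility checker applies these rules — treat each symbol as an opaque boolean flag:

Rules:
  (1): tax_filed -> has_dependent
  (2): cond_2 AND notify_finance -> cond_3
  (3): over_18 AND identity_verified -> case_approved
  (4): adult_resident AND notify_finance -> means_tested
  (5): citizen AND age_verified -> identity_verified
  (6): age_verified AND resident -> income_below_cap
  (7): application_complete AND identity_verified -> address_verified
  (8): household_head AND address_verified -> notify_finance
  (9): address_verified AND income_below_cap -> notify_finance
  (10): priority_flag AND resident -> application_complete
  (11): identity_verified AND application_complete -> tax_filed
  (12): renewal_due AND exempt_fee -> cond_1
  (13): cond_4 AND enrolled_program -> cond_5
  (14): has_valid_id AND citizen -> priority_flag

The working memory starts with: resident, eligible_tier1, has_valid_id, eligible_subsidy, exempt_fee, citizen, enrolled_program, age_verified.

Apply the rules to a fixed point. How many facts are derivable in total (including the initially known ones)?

Round 1 — (5), (6), (14), derive identity_verified, income_below_cap, priority_flag.
Round 2 — (10), derive application_complete.
Round 3 — (7), (11), derive address_verified, tax_filed.
Round 4 — (1), (9), derive has_dependent, notify_finance.
Closure: {address_verified, age_verified, application_complete, citizen, eligible_subsidy, eligible_tier1, enrolled_program, exempt_fee, has_dependent, has_valid_id, identity_verified, income_below_cap, notify_finance, priority_flag, resident, tax_filed} — 16 facts.

16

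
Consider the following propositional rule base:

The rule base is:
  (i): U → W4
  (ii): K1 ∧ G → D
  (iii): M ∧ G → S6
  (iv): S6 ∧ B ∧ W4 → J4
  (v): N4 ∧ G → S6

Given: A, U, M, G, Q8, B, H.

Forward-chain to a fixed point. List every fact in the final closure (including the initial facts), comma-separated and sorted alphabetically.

Round 1: (i) [U → W4]; (iii) [M ∧ G → S6]. Adds W4, S6.
Round 2: (iv) [S6 ∧ B ∧ W4 → J4]. Adds J4.

A, B, G, H, J4, M, Q8, S6, U, W4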